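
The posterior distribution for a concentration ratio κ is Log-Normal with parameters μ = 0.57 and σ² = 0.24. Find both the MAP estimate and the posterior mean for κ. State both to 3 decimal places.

MAP: 1.391. Posterior mean: 1.994.

Mode = exp(μ − σ²) = exp(0.33) = 1.391.
Mean = exp(μ + σ²/2) = exp(0.690) = 1.994.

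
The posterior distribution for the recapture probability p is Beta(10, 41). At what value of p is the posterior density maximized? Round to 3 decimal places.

0.184

Mode = (10−1)/(10+41−2) = 9/49 = 0.184.
Mean = 10/(10+41) = 10/51 = 0.196.
This is the posterior mode — the MAP estimate.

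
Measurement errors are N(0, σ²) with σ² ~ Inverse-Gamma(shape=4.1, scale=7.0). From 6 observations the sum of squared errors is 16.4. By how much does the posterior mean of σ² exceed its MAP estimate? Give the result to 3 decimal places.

0.615

Posterior: Inverse-Gamma(shape = 4.1+6/2 = 7.1, scale = 7.0+16.4/2 = 15.2).
Mode = β/(α+1) = 15.2/8.1 = 1.877.
Mean = β/(α−1) = 15.2/6.1 = 2.492.
Difference = 2.492 − 1.877 = 0.615.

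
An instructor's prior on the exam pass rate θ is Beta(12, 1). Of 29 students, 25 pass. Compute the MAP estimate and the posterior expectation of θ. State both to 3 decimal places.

Posterior: Beta(12+25, 1+4) = Beta(37, 5).
Mode = (37−1)/(37+5−2) = 36/40 = 0.900.
Mean = 37/(37+5) = 37/42 = 0.881.
Left-skewed posterior ⇒ mean < mode.

MAP = 0.900; posterior mean = 0.881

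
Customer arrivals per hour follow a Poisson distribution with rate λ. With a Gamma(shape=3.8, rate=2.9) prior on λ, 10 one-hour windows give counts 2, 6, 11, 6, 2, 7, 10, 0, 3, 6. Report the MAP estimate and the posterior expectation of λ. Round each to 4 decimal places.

Σ counts = 53. Posterior: Gamma(shape = 3.8+53 = 56.8, rate = 2.9+10 = 12.9).
Mode = (α−1)/β = 55.8/12.9 = 4.3256.
Mean = α/β = 56.8/12.9 = 4.4031.
Mean > mode: the posterior has a right tail.

MAP: 4.3256. Posterior mean: 4.4031.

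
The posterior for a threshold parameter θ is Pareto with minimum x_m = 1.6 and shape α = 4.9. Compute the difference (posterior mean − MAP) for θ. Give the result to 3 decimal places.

The Pareto density is strictly decreasing on [x_m, ∞), so the mode is x_m = 1.600.
Mean = α·x_m/(α−1) = 4.9·1.6/3.9 = 2.010.
Difference = 2.010 − 1.600 = 0.410.

0.410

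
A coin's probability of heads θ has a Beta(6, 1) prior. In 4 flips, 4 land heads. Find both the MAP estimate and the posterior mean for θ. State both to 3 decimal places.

MAP estimate = 1.000, posterior mean = 0.909

Posterior: Beta(6+4, 1+0) = Beta(10, 1).
Since β = 1 ≤ 1 and α > 1, the Beta density is monotone increasing on [0,1]; the mode is at 1.
Mean = 10/(10+1) = 0.909.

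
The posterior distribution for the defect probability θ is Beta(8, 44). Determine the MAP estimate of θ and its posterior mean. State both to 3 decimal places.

Mode = (8−1)/(8+44−2) = 7/50 = 0.140.
Mean = 8/(8+44) = 8/52 = 0.154.
The mean is pulled above the mode by the posterior's right skew.

MAP estimate = 0.140, posterior mean = 0.154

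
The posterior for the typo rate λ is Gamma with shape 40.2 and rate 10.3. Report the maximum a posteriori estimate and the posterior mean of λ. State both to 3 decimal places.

Mode = (α−1)/β = 39.2/10.3 = 3.806.
Mean = α/β = 40.2/10.3 = 3.903.

MAP: 3.806. Posterior mean: 3.903.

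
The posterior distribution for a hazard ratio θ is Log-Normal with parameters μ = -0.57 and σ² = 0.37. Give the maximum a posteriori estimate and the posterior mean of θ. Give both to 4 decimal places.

Mode = exp(μ − σ²) = exp(-0.94) = 0.3906.
Mean = exp(μ + σ²/2) = exp(-0.385) = 0.6805.

MAP = 0.3906, posterior mean = 0.6805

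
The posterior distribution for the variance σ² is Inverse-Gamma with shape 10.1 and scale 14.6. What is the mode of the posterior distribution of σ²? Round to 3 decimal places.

Mode = β/(α+1) = 14.6/11.1 = 1.315.
Mean = β/(α−1) = 14.6/9.1 = 1.604.
This is the posterior mode — the MAP estimate.

1.315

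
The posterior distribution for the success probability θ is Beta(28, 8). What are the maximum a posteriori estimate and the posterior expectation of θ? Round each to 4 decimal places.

MAP = 0.7941; posterior mean = 0.7778

Mode = (28−1)/(28+8−2) = 27/34 = 0.7941.
Mean = 28/(28+8) = 28/36 = 0.7778.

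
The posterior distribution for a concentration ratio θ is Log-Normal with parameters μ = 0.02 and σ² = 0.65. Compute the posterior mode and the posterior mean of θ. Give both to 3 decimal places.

Mode = exp(μ − σ²) = exp(-0.63) = 0.533.
Mean = exp(μ + σ²/2) = exp(0.345) = 1.412.
Mean > mode: the posterior has a right tail.

posterior mode = 0.533, posterior mean = 1.412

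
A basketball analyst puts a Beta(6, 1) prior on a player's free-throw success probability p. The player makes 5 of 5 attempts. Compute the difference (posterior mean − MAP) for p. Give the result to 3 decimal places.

Posterior: Beta(6+5, 1+0) = Beta(11, 1).
Since β = 1 ≤ 1 and α > 1, the Beta density is monotone increasing on [0,1]; the mode is at 1.
Mean = 11/(11+1) = 0.917.
Difference = 0.917 − 1.000 = -0.083.

-0.083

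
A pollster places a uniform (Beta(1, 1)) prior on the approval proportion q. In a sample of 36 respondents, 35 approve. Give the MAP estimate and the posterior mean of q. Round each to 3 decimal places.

Posterior: Beta(1+35, 1+1) = Beta(36, 2).
Mode = (36−1)/(36+2−2) = 35/36 = 0.972.
With a flat prior the MAP equals the MLE, 35/36.
Mean = 36/(36+2) = 36/38 = 0.947.
Mode > mean: the posterior has a left tail.

MAP = 0.972, posterior mean = 0.947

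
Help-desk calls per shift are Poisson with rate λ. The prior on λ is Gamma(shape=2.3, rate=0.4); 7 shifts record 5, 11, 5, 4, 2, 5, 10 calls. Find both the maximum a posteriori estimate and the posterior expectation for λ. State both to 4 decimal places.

Σ counts = 42. Posterior: Gamma(shape = 2.3+42 = 44.3, rate = 0.4+7 = 7.4).
Mode = (α−1)/β = 43.3/7.4 = 5.8514.
Mean = α/β = 44.3/7.4 = 5.9865.
The mean is pulled above the mode by the posterior's right skew.

MAP: 5.8514. Posterior mean: 5.9865.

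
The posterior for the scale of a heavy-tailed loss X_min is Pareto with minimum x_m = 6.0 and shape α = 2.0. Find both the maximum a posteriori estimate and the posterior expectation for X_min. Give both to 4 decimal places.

MAP = 6.0000, posterior mean = 12.0000

The Pareto density is strictly decreasing on [x_m, ∞), so the mode is x_m = 6.0000.
Mean = α·x_m/(α−1) = 2.0·6.0/1.0 = 12.0000.
Right-skewed posterior ⇒ mode < mean.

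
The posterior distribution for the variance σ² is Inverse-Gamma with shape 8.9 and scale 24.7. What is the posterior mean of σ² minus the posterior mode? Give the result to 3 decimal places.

0.632

Mode = β/(α+1) = 24.7/9.9 = 2.495.
Mean = β/(α−1) = 24.7/7.9 = 3.127.
Difference = 3.127 − 2.495 = 0.632.
The mean is pulled above the mode by the posterior's right skew.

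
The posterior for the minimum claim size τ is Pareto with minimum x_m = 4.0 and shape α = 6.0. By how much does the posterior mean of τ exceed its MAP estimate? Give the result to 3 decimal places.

0.800

The Pareto density is strictly decreasing on [x_m, ∞), so the mode is x_m = 4.000.
Mean = α·x_m/(α−1) = 6.0·4.0/5.0 = 4.800.
Difference = 4.800 − 4.000 = 0.800.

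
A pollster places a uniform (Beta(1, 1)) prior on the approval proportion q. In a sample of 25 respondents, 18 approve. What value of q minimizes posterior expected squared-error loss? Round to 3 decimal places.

Posterior: Beta(1+18, 1+7) = Beta(19, 8).
Mode = (19−1)/(19+8−2) = 18/25 = 0.720.
With a flat prior the MAP equals the MLE, 18/25.
Mean = 19/(19+8) = 19/27 = 0.704.
Squared-error loss ⇒ the optimal estimator is the posterior mean.

0.704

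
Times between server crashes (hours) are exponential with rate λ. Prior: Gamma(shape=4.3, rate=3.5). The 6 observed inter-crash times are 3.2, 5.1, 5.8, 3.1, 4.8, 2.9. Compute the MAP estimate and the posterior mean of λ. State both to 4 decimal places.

MAP: 0.3275. Posterior mean: 0.3627.

Σ times = 24.9. Posterior: Gamma(shape = 4.3+6 = 10.3, rate = 3.5+24.9 = 28.4).
Mode = (α−1)/β = 9.3/28.4 = 0.3275.
Mean = α/β = 10.3/28.4 = 0.3627.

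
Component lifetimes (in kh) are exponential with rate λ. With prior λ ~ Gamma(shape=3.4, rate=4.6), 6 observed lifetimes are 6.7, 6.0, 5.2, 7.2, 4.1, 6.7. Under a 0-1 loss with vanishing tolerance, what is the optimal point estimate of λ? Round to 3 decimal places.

0.207

Σ times = 35.9. Posterior: Gamma(shape = 3.4+6 = 9.4, rate = 4.6+35.9 = 40.5).
Mode = (α−1)/β = 8.4/40.5 = 0.207.
Mean = α/β = 9.4/40.5 = 0.232.
This is the posterior mode — the MAP estimate.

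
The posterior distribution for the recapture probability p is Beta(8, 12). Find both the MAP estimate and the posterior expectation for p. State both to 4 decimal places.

Mode = (8−1)/(8+12−2) = 7/18 = 0.3889.
Mean = 8/(8+12) = 8/20 = 0.4000.
Mean > mode: the posterior has a right tail.

MAP estimate = 0.3889, posterior expectation = 0.4000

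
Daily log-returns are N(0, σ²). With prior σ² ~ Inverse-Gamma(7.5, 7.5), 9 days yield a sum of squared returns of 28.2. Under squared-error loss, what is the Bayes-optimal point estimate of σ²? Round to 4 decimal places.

Posterior: Inverse-Gamma(shape = 7.5+9/2 = 12.0, scale = 7.5+28.2/2 = 21.6).
Mode = β/(α+1) = 21.6/13.0 = 1.6615.
Mean = β/(α−1) = 21.6/11.0 = 1.9636.
Squared-error loss ⇒ the optimal estimator is the posterior mean.

1.9636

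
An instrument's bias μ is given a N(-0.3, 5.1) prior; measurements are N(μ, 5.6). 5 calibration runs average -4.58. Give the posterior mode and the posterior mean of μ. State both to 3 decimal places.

MAP: -3.809. Posterior mean: -3.809.

Posterior for μ is Normal. Precision-weighted mean: (1/5.1·-0.3 + 5/5.6·-4.58) / (1/5.1 + 5/5.6) = -3.809.
A Normal posterior is symmetric, so mode = mean.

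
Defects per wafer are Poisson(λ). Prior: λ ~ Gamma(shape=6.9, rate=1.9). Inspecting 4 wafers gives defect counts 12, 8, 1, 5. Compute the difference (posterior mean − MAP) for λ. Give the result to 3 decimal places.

0.169

Σ counts = 26. Posterior: Gamma(shape = 6.9+26 = 32.9, rate = 1.9+4 = 5.9).
Mode = (α−1)/β = 31.9/5.9 = 5.407.
Mean = α/β = 32.9/5.9 = 5.576.
Difference = 5.576 − 5.407 = 0.169.
Mean > mode: the posterior has a right tail.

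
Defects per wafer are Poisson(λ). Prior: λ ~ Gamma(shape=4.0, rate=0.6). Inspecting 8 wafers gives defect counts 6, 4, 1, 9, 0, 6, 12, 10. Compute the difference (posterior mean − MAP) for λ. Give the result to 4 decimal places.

0.1163

Σ counts = 48. Posterior: Gamma(shape = 4.0+48 = 52.0, rate = 0.6+8 = 8.6).
Mode = (α−1)/β = 51.0/8.6 = 5.9302.
Mean = α/β = 52.0/8.6 = 6.0465.
Difference = 6.0465 − 5.9302 = 0.1163.
Mean > mode: the posterior has a right tail.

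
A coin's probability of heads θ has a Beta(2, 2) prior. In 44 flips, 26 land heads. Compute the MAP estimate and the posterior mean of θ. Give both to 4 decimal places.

Posterior: Beta(2+26, 2+18) = Beta(28, 20).
Mode = (28−1)/(28+20−2) = 27/46 = 0.5870.
Mean = 28/(28+20) = 28/48 = 0.5833.

MAP = 0.5870, posterior mean = 0.5833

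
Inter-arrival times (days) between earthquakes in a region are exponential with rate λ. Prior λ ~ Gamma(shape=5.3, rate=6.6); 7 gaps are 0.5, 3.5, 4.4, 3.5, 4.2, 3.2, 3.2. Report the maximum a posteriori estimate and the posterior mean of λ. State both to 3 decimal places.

Σ times = 22.5. Posterior: Gamma(shape = 5.3+7 = 12.3, rate = 6.6+22.5 = 29.1).
Mode = (α−1)/β = 11.3/29.1 = 0.388.
Mean = α/β = 12.3/29.1 = 0.423.

MAP = 0.388; posterior mean = 0.423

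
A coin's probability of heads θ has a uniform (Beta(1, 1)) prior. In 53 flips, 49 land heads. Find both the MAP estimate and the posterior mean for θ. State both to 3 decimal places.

Posterior: Beta(1+49, 1+4) = Beta(50, 5).
Mode = (50−1)/(50+5−2) = 49/53 = 0.925.
With a flat prior the MAP equals the MLE, 49/53.
Mean = 50/(50+5) = 50/55 = 0.909.

MAP = 0.925; posterior mean = 0.909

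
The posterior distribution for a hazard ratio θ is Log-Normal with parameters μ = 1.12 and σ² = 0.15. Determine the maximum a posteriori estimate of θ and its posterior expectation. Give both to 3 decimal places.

Mode = exp(μ − σ²) = exp(0.97) = 2.638.
Mean = exp(μ + σ²/2) = exp(1.195) = 3.304.

θ_MAP = 2.638, E[θ|data] = 3.304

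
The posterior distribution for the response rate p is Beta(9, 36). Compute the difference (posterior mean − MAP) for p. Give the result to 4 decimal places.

0.0140

Mode = (9−1)/(9+36−2) = 8/43 = 0.1860.
Mean = 9/(9+36) = 9/45 = 0.2000.
Difference = 0.2000 − 0.1860 = 0.0140.
Right-skewed posterior ⇒ mode < mean.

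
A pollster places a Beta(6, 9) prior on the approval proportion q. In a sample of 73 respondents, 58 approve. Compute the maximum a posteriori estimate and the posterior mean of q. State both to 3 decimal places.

maximum a posteriori estimate = 0.733, posterior mean = 0.727

Posterior: Beta(6+58, 9+15) = Beta(64, 24).
Mode = (64−1)/(64+24−2) = 63/86 = 0.733.
Mean = 64/(64+24) = 64/88 = 0.727.
The mean is pulled below the mode by the posterior's left skew.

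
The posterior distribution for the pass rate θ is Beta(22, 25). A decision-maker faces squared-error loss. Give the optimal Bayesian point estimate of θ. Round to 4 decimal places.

Mode = (22−1)/(22+25−2) = 21/45 = 0.4667.
Mean = 22/(22+25) = 22/47 = 0.4681.
Squared-error loss ⇒ the optimal estimator is the posterior mean.

0.4681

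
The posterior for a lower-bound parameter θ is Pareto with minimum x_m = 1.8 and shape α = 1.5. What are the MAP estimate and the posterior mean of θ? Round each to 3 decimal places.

The Pareto density is strictly decreasing on [x_m, ∞), so the mode is x_m = 1.800.
Mean = α·x_m/(α−1) = 1.5·1.8/0.5 = 5.400.

θ_MAP = 1.800, E[θ|data] = 5.400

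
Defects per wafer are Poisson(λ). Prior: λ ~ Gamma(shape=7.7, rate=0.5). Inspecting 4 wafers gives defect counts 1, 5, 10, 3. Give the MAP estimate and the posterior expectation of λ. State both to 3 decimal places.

Σ counts = 19. Posterior: Gamma(shape = 7.7+19 = 26.7, rate = 0.5+4 = 4.5).
Mode = (α−1)/β = 25.7/4.5 = 5.711.
Mean = α/β = 26.7/4.5 = 5.933.

MAP: 5.711. Posterior mean: 5.933.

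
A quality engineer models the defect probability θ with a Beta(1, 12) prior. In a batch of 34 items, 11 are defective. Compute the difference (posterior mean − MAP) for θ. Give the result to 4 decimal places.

0.0109

Posterior: Beta(1+11, 12+23) = Beta(12, 35).
Mode = (12−1)/(12+35−2) = 11/45 = 0.2444.
Mean = 12/(12+35) = 12/47 = 0.2553.
Difference = 0.2553 − 0.2444 = 0.0109.
The mean is pulled above the mode by the posterior's right skew.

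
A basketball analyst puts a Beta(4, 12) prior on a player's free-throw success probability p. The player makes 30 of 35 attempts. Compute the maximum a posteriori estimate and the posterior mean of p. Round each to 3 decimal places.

Posterior: Beta(4+30, 12+5) = Beta(34, 17).
Mode = (34−1)/(34+17−2) = 33/49 = 0.673.
Mean = 34/(34+17) = 34/51 = 0.667.
Left-skewed posterior ⇒ mean < mode.

MAP = 0.673, posterior mean = 0.667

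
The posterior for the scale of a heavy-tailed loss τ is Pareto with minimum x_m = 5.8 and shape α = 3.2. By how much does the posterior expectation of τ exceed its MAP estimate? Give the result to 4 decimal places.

2.6364

The Pareto density is strictly decreasing on [x_m, ∞), so the mode is x_m = 5.8000.
Mean = α·x_m/(α−1) = 3.2·5.8/2.2 = 8.4364.
Difference = 8.4364 − 5.8000 = 2.6364.
The mean is pulled above the mode by the posterior's right skew.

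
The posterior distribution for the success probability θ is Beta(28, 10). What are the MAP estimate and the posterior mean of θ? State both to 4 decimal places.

MAP = 0.7500; posterior mean = 0.7368

Mode = (28−1)/(28+10−2) = 27/36 = 0.7500.
Mean = 28/(28+10) = 28/38 = 0.7368.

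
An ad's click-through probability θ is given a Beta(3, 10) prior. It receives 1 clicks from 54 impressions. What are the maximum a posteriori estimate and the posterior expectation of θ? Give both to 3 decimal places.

maximum a posteriori estimate = 0.046, posterior expectation = 0.060

Posterior: Beta(3+1, 10+53) = Beta(4, 63).
Mode = (4−1)/(4+63−2) = 3/65 = 0.046.
Mean = 4/(4+63) = 4/67 = 0.060.
Right-skewed posterior ⇒ mode < mean.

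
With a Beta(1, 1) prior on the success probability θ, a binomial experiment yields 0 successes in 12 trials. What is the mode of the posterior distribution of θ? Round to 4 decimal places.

0.0000

Posterior: Beta(1+0, 1+12) = Beta(1, 13).
Since α = 1 ≤ 1 and β > 1, the Beta density is monotone decreasing on [0,1]; the mode is at 0.
Mean = 1/(1+13) = 0.0714.
This is the posterior mode — the MAP estimate.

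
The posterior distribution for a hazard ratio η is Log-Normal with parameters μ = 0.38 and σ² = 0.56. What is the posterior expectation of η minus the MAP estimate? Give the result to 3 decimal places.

Mode = exp(μ − σ²) = exp(-0.18) = 0.835.
Mean = exp(μ + σ²/2) = exp(0.660) = 1.935.
Difference = 1.935 − 0.835 = 1.100.

1.100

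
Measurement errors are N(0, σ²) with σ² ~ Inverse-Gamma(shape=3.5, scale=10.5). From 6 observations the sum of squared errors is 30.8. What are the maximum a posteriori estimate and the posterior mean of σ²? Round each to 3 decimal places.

Posterior: Inverse-Gamma(shape = 3.5+6/2 = 6.5, scale = 10.5+30.8/2 = 25.9).
Mode = β/(α+1) = 25.9/7.5 = 3.453.
Mean = β/(α−1) = 25.9/5.5 = 4.709.

MAP = 3.453, posterior mean = 4.709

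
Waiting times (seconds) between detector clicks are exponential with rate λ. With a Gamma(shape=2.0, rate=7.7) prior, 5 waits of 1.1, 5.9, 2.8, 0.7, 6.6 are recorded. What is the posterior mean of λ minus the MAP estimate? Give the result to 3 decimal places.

0.040

Σ times = 17.1. Posterior: Gamma(shape = 2.0+5 = 7.0, rate = 7.7+17.1 = 24.8).
Mode = (α−1)/β = 6.0/24.8 = 0.242.
Mean = α/β = 7.0/24.8 = 0.282.
Difference = 0.282 − 0.242 = 0.040.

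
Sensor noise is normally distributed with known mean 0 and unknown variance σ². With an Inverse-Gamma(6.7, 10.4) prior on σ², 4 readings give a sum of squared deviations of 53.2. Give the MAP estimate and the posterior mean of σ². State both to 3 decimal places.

MAP = 3.814, posterior mean = 4.805

Posterior: Inverse-Gamma(shape = 6.7+4/2 = 8.7, scale = 10.4+53.2/2 = 37.0).
Mode = β/(α+1) = 37.0/9.7 = 3.814.
Mean = β/(α−1) = 37.0/7.7 = 4.805.
The mean is pulled above the mode by the posterior's right skew.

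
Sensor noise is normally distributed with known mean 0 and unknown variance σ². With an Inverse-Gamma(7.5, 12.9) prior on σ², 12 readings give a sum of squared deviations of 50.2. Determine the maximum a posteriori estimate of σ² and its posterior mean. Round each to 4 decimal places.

Posterior: Inverse-Gamma(shape = 7.5+12/2 = 13.5, scale = 12.9+50.2/2 = 38.0).
Mode = β/(α+1) = 38.0/14.5 = 2.6207.
Mean = β/(α−1) = 38.0/12.5 = 3.0400.

σ²_MAP = 2.6207, E[σ²|data] = 3.0400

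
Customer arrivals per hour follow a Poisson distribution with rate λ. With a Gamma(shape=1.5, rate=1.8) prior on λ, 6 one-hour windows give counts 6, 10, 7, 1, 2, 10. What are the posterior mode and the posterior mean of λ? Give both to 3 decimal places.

Σ counts = 36. Posterior: Gamma(shape = 1.5+36 = 37.5, rate = 1.8+6 = 7.8).
Mode = (α−1)/β = 36.5/7.8 = 4.679.
Mean = α/β = 37.5/7.8 = 4.808.

λ_MAP = 4.679, E[λ|data] = 4.808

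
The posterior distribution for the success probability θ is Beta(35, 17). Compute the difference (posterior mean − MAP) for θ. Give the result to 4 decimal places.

-0.0069

Mode = (35−1)/(35+17−2) = 34/50 = 0.6800.
Mean = 35/(35+17) = 35/52 = 0.6731.
Difference = 0.6731 − 0.6800 = -0.0069.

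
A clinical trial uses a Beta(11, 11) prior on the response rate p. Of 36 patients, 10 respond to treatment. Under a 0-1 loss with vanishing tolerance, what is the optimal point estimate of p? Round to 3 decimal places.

0.357

Posterior: Beta(11+10, 11+26) = Beta(21, 37).
Mode = (21−1)/(21+37−2) = 20/56 = 0.357.
Mean = 21/(21+37) = 21/58 = 0.362.
This is the posterior mode — the MAP estimate.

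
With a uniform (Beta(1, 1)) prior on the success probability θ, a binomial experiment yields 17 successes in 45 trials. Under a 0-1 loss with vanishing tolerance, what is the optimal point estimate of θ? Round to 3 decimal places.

0.378

Posterior: Beta(1+17, 1+28) = Beta(18, 29).
Mode = (18−1)/(18+29−2) = 17/45 = 0.378.
With a flat prior the MAP equals the MLE, 17/45.
Mean = 18/(18+29) = 18/47 = 0.383.
This is the posterior mode — the MAP estimate.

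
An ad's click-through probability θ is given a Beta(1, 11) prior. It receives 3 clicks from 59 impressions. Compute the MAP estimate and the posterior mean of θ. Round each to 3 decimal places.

MAP: 0.043. Posterior mean: 0.056.

Posterior: Beta(1+3, 11+56) = Beta(4, 67).
Mode = (4−1)/(4+67−2) = 3/69 = 0.043.
Mean = 4/(4+67) = 4/71 = 0.056.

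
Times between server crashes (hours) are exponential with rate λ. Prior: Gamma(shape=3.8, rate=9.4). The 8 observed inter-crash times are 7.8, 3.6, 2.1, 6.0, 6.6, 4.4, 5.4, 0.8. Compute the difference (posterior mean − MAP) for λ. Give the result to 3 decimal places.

Σ times = 36.7. Posterior: Gamma(shape = 3.8+8 = 11.8, rate = 9.4+36.7 = 46.1).
Mode = (α−1)/β = 10.8/46.1 = 0.234.
Mean = α/β = 11.8/46.1 = 0.256.
Difference = 0.256 − 0.234 = 0.022.

0.022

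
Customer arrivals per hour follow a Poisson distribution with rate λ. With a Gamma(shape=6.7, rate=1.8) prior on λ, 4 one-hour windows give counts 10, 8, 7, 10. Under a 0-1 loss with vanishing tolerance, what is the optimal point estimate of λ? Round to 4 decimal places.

7.0172

Σ counts = 35. Posterior: Gamma(shape = 6.7+35 = 41.7, rate = 1.8+4 = 5.8).
Mode = (α−1)/β = 40.7/5.8 = 7.0172.
Mean = α/β = 41.7/5.8 = 7.1897.
This is the posterior mode — the MAP estimate.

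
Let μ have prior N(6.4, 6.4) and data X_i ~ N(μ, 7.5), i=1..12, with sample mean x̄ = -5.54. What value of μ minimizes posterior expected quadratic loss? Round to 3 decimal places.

Posterior for μ is Normal. Precision-weighted mean: (1/6.4·6.4 + 12/7.5·-5.54) / (1/6.4 + 12/7.5) = -4.478.
A Normal posterior is symmetric, so mode = mean.
Quadratic loss ⇒ the optimal estimator is the posterior mean.

-4.478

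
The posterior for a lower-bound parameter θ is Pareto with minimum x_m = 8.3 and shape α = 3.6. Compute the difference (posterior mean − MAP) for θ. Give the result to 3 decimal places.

3.192

The Pareto density is strictly decreasing on [x_m, ∞), so the mode is x_m = 8.300.
Mean = α·x_m/(α−1) = 3.6·8.3/2.6 = 11.492.
Difference = 11.492 − 8.300 = 3.192.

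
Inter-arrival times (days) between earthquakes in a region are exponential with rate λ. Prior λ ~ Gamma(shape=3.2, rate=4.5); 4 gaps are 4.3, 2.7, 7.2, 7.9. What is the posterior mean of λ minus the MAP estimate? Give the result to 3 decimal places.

0.038

Σ times = 22.1. Posterior: Gamma(shape = 3.2+4 = 7.2, rate = 4.5+22.1 = 26.6).
Mode = (α−1)/β = 6.2/26.6 = 0.233.
Mean = α/β = 7.2/26.6 = 0.271.
Difference = 0.271 − 0.233 = 0.038.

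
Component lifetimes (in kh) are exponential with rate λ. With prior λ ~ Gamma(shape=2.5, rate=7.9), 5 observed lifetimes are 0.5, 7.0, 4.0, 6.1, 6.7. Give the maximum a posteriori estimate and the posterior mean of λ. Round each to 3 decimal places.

Σ times = 24.3. Posterior: Gamma(shape = 2.5+5 = 7.5, rate = 7.9+24.3 = 32.2).
Mode = (α−1)/β = 6.5/32.2 = 0.202.
Mean = α/β = 7.5/32.2 = 0.233.
The posterior is right-skewed, so the mean exceeds the mode.

λ_MAP = 0.202, E[λ|data] = 0.233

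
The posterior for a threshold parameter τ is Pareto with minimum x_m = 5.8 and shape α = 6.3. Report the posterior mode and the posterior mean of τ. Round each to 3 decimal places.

MAP = 5.800, posterior mean = 6.894

The Pareto density is strictly decreasing on [x_m, ∞), so the mode is x_m = 5.800.
Mean = α·x_m/(α−1) = 6.3·5.8/5.3 = 6.894.
Right-skewed posterior ⇒ mode < mean.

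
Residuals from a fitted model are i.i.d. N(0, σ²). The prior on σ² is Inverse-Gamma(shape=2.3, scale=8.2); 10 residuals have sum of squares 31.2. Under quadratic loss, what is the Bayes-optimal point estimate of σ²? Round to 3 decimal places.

3.778

Posterior: Inverse-Gamma(shape = 2.3+10/2 = 7.3, scale = 8.2+31.2/2 = 23.8).
Mode = β/(α+1) = 23.8/8.3 = 2.867.
Mean = β/(α−1) = 23.8/6.3 = 3.778.
Quadratic loss ⇒ the optimal estimator is the posterior mean.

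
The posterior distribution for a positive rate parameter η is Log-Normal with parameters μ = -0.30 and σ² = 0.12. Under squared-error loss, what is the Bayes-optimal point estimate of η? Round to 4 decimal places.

0.7866

Mode = exp(μ − σ²) = exp(-0.42) = 0.6570.
Mean = exp(μ + σ²/2) = exp(-0.240) = 0.7866.
Squared-error loss ⇒ the optimal estimator is the posterior mean.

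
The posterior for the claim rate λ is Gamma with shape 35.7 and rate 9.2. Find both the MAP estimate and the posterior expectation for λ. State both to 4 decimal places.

MAP = 3.7717, posterior mean = 3.8804

Mode = (α−1)/β = 34.7/9.2 = 3.7717.
Mean = α/β = 35.7/9.2 = 3.8804.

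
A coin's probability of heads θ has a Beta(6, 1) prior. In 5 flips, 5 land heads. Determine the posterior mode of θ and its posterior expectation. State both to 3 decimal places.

MAP = 1.000, posterior mean = 0.917

Posterior: Beta(6+5, 1+0) = Beta(11, 1).
Since β = 1 ≤ 1 and α > 1, the Beta density is monotone increasing on [0,1]; the mode is at 1.
Mean = 11/(11+1) = 0.917.
Mode > mean: the posterior has a left tail.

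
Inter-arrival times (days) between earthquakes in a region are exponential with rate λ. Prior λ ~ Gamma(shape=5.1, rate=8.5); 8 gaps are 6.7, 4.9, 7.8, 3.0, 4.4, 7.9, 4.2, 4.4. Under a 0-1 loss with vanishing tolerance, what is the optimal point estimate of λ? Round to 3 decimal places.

0.234

Σ times = 43.3. Posterior: Gamma(shape = 5.1+8 = 13.1, rate = 8.5+43.3 = 51.8).
Mode = (α−1)/β = 12.1/51.8 = 0.234.
Mean = α/β = 13.1/51.8 = 0.253.
This is the posterior mode — the MAP estimate.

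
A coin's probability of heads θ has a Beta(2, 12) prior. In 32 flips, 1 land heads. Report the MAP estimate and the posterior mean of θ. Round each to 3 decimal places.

MAP = 0.045, posterior mean = 0.065

Posterior: Beta(2+1, 12+31) = Beta(3, 43).
Mode = (3−1)/(3+43−2) = 2/44 = 0.045.
Mean = 3/(3+43) = 3/46 = 0.065.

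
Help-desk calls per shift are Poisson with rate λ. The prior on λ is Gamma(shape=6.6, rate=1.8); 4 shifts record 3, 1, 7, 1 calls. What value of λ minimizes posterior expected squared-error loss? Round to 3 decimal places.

Σ counts = 12. Posterior: Gamma(shape = 6.6+12 = 18.6, rate = 1.8+4 = 5.8).
Mode = (α−1)/β = 17.6/5.8 = 3.034.
Mean = α/β = 18.6/5.8 = 3.207.
Squared-error loss ⇒ the optimal estimator is the posterior mean.

3.207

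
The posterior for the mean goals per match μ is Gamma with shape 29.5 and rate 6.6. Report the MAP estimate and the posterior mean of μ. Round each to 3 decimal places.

Mode = (α−1)/β = 28.5/6.6 = 4.318.
Mean = α/β = 29.5/6.6 = 4.470.

MAP estimate = 4.318, posterior mean = 4.470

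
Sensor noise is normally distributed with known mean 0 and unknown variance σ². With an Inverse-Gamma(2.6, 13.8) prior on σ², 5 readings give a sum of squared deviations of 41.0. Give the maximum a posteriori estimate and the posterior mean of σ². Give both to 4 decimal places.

Posterior: Inverse-Gamma(shape = 2.6+5/2 = 5.1, scale = 13.8+41.0/2 = 34.3).
Mode = β/(α+1) = 34.3/6.1 = 5.6230.
Mean = β/(α−1) = 34.3/4.1 = 8.3659.
Right-skewed posterior ⇒ mode < mean.

MAP = 5.6230, posterior mean = 8.3659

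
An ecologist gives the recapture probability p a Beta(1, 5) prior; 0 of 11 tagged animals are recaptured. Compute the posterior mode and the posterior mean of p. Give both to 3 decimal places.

MAP = 0.000, posterior mean = 0.059

Posterior: Beta(1+0, 5+11) = Beta(1, 16).
Since α = 1 ≤ 1 and β > 1, the Beta density is monotone decreasing on [0,1]; the mode is at 0.
Mean = 1/(1+16) = 0.059.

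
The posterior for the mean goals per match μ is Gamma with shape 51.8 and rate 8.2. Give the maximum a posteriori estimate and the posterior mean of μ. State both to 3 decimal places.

Mode = (α−1)/β = 50.8/8.2 = 6.195.
Mean = α/β = 51.8/8.2 = 6.317.

MAP: 6.195. Posterior mean: 6.317.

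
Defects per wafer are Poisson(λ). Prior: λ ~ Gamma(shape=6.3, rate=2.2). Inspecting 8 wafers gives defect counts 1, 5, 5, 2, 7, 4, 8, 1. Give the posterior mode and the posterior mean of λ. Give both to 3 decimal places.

Σ counts = 33. Posterior: Gamma(shape = 6.3+33 = 39.3, rate = 2.2+8 = 10.2).
Mode = (α−1)/β = 38.3/10.2 = 3.755.
Mean = α/β = 39.3/10.2 = 3.853.

MAP = 3.755; posterior mean = 3.853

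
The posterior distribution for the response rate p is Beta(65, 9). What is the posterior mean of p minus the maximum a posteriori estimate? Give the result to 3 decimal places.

-0.011

Mode = (65−1)/(65+9−2) = 64/72 = 0.889.
Mean = 65/(65+9) = 65/74 = 0.878.
Difference = 0.878 − 0.889 = -0.011.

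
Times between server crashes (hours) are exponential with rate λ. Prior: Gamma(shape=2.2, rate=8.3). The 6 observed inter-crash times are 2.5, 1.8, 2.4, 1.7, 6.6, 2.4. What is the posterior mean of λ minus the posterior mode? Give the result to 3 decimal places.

0.039

Σ times = 17.4. Posterior: Gamma(shape = 2.2+6 = 8.2, rate = 8.3+17.4 = 25.7).
Mode = (α−1)/β = 7.2/25.7 = 0.280.
Mean = α/β = 8.2/25.7 = 0.319.
Difference = 0.319 − 0.280 = 0.039.
Mean > mode: the posterior has a right tail.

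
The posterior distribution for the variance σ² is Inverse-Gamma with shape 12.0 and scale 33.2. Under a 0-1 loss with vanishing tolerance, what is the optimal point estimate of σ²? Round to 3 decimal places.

Mode = β/(α+1) = 33.2/13.0 = 2.554.
Mean = β/(α−1) = 33.2/11.0 = 3.018.
This is the posterior mode — the MAP estimate.

2.554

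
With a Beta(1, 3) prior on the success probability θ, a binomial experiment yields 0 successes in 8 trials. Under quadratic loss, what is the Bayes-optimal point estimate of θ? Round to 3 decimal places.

Posterior: Beta(1+0, 3+8) = Beta(1, 11).
Since α = 1 ≤ 1 and β > 1, the Beta density is monotone decreasing on [0,1]; the mode is at 0.
Mean = 1/(1+11) = 0.083.
Quadratic loss ⇒ the optimal estimator is the posterior mean.

0.083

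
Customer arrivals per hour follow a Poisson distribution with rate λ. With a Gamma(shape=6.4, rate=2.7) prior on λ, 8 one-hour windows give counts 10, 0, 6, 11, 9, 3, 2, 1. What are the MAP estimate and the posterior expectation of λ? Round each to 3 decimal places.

MAP estimate = 4.430, posterior expectation = 4.523

Σ counts = 42. Posterior: Gamma(shape = 6.4+42 = 48.4, rate = 2.7+8 = 10.7).
Mode = (α−1)/β = 47.4/10.7 = 4.430.
Mean = α/β = 48.4/10.7 = 4.523.
The posterior is right-skewed, so the mean exceeds the mode.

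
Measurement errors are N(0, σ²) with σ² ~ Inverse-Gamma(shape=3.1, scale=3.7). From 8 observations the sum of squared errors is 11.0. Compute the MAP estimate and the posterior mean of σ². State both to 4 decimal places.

Posterior: Inverse-Gamma(shape = 3.1+8/2 = 7.1, scale = 3.7+11.0/2 = 9.2).
Mode = β/(α+1) = 9.2/8.1 = 1.1358.
Mean = β/(α−1) = 9.2/6.1 = 1.5082.

MAP estimate = 1.1358, posterior mean = 1.5082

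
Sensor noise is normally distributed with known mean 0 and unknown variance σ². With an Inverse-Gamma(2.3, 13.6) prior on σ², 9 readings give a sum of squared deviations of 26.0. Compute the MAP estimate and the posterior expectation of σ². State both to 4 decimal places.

MAP = 3.4103; posterior mean = 4.5862

Posterior: Inverse-Gamma(shape = 2.3+9/2 = 6.8, scale = 13.6+26.0/2 = 26.6).
Mode = β/(α+1) = 26.6/7.8 = 3.4103.
Mean = β/(α−1) = 26.6/5.8 = 4.5862.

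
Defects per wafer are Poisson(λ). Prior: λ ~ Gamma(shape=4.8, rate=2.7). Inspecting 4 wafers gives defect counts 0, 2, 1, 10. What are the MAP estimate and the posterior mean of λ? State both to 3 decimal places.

MAP = 2.507, posterior mean = 2.657

Σ counts = 13. Posterior: Gamma(shape = 4.8+13 = 17.8, rate = 2.7+4 = 6.7).
Mode = (α−1)/β = 16.8/6.7 = 2.507.
Mean = α/β = 17.8/6.7 = 2.657.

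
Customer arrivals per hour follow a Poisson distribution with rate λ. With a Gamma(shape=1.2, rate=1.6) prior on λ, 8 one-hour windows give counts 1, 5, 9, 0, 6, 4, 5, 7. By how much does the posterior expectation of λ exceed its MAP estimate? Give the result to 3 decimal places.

0.104

Σ counts = 37. Posterior: Gamma(shape = 1.2+37 = 38.2, rate = 1.6+8 = 9.6).
Mode = (α−1)/β = 37.2/9.6 = 3.875.
Mean = α/β = 38.2/9.6 = 3.979.
Difference = 3.979 − 3.875 = 0.104.
The mean is pulled above the mode by the posterior's right skew.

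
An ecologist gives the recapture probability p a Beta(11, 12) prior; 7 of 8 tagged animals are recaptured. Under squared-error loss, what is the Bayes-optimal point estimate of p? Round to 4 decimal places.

Posterior: Beta(11+7, 12+1) = Beta(18, 13).
Mode = (18−1)/(18+13−2) = 17/29 = 0.5862.
Mean = 18/(18+13) = 18/31 = 0.5806.
Squared-error loss ⇒ the optimal estimator is the posterior mean.

0.5806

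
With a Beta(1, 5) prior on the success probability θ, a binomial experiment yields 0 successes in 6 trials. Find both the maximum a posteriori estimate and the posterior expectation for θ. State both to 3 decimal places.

MAP = 0.000, posterior mean = 0.083

Posterior: Beta(1+0, 5+6) = Beta(1, 11).
Since α = 1 ≤ 1 and β > 1, the Beta density is monotone decreasing on [0,1]; the mode is at 0.
Mean = 1/(1+11) = 0.083.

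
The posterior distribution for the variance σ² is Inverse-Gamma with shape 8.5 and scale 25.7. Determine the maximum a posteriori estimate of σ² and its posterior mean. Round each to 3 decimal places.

Mode = β/(α+1) = 25.7/9.5 = 2.705.
Mean = β/(α−1) = 25.7/7.5 = 3.427.
Right-skewed posterior ⇒ mode < mean.

MAP = 2.705, posterior mean = 3.427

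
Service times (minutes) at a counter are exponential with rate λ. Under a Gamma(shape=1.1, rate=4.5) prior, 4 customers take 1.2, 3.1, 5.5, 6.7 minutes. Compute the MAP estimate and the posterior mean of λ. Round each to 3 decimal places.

Σ times = 16.5. Posterior: Gamma(shape = 1.1+4 = 5.1, rate = 4.5+16.5 = 21.0).
Mode = (α−1)/β = 4.1/21.0 = 0.195.
Mean = α/β = 5.1/21.0 = 0.243.

MAP = 0.195, posterior mean = 0.243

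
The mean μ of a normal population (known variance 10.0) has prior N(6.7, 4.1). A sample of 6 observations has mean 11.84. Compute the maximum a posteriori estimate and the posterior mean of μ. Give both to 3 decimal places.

MAP: 10.354. Posterior mean: 10.354.

Posterior for μ is Normal. Precision-weighted mean: (1/4.1·6.7 + 6/10.0·11.84) / (1/4.1 + 6/10.0) = 10.354.
A Normal posterior is symmetric, so mode = mean.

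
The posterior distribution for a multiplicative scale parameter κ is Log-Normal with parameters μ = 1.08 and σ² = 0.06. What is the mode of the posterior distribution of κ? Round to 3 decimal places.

2.773

Mode = exp(μ − σ²) = exp(1.02) = 2.773.
Mean = exp(μ + σ²/2) = exp(1.110) = 3.034.
This is the posterior mode — the MAP estimate.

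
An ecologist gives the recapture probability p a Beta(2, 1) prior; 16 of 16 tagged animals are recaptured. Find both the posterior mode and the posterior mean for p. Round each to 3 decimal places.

MAP = 1.000, posterior mean = 0.947

Posterior: Beta(2+16, 1+0) = Beta(18, 1).
Since β = 1 ≤ 1 and α > 1, the Beta density is monotone increasing on [0,1]; the mode is at 1.
Mean = 18/(18+1) = 0.947.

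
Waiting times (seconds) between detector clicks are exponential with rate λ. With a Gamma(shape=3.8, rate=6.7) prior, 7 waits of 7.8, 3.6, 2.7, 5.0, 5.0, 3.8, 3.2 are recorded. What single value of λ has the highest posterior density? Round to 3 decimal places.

0.259

Σ times = 31.1. Posterior: Gamma(shape = 3.8+7 = 10.8, rate = 6.7+31.1 = 37.8).
Mode = (α−1)/β = 9.8/37.8 = 0.259.
Mean = α/β = 10.8/37.8 = 0.286.
This is the posterior mode — the MAP estimate.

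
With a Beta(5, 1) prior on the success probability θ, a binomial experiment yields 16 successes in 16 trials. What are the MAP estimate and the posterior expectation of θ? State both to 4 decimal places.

MAP = 1.0000; posterior mean = 0.9545

Posterior: Beta(5+16, 1+0) = Beta(21, 1).
Since β = 1 ≤ 1 and α > 1, the Beta density is monotone increasing on [0,1]; the mode is at 1.
Mean = 21/(21+1) = 0.9545.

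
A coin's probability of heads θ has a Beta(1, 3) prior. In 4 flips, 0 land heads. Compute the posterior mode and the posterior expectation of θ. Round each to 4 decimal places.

Posterior: Beta(1+0, 3+4) = Beta(1, 7).
Since α = 1 ≤ 1 and β > 1, the Beta density is monotone decreasing on [0,1]; the mode is at 0.
Mean = 1/(1+7) = 0.1250.

θ_MAP = 0.0000, E[θ|data] = 0.1250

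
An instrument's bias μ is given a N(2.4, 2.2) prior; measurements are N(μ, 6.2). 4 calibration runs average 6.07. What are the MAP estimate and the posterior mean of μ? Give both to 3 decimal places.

MAP estimate = 4.553, posterior mean = 4.553

Posterior for μ is Normal. Precision-weighted mean: (1/2.2·2.4 + 4/6.2·6.07) / (1/2.2 + 4/6.2) = 4.553.
A Normal posterior is symmetric, so mode = mean.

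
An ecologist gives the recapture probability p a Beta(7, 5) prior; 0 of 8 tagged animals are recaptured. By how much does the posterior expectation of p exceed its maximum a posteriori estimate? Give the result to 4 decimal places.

0.0167

Posterior: Beta(7+0, 5+8) = Beta(7, 13).
Mode = (7−1)/(7+13−2) = 6/18 = 0.3333.
Mean = 7/(7+13) = 7/20 = 0.3500.
Difference = 0.3500 − 0.3333 = 0.0167.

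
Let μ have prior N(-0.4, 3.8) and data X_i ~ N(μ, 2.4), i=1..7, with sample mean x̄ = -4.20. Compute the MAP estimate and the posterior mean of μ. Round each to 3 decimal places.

MAP = -3.886, posterior mean = -3.886

Posterior for μ is Normal. Precision-weighted mean: (1/3.8·-0.4 + 7/2.4·-4.20) / (1/3.8 + 7/2.4) = -3.886.
A Normal posterior is symmetric, so mode = mean.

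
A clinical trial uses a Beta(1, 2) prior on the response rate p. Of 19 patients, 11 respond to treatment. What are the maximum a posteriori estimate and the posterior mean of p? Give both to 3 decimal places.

MAP = 0.550, posterior mean = 0.545

Posterior: Beta(1+11, 2+8) = Beta(12, 10).
Mode = (12−1)/(12+10−2) = 11/20 = 0.550.
Mean = 12/(12+10) = 12/22 = 0.545.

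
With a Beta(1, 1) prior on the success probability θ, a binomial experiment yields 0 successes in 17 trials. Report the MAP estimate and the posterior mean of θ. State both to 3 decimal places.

Posterior: Beta(1+0, 1+17) = Beta(1, 18).
Since α = 1 ≤ 1 and β > 1, the Beta density is monotone decreasing on [0,1]; the mode is at 0.
Mean = 1/(1+18) = 0.053.
Right-skewed posterior ⇒ mode < mean.

MAP: 0.000. Posterior mean: 0.053.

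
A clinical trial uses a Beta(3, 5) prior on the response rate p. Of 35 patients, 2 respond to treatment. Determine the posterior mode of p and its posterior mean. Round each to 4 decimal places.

Posterior: Beta(3+2, 5+33) = Beta(5, 38).
Mode = (5−1)/(5+38−2) = 4/41 = 0.0976.
Mean = 5/(5+38) = 5/43 = 0.1163.

MAP: 0.0976. Posterior mean: 0.1163.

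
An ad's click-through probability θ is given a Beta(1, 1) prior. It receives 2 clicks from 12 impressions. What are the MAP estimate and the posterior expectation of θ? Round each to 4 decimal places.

MAP = 0.1667; posterior mean = 0.2143

Posterior: Beta(1+2, 1+10) = Beta(3, 11).
Mode = (3−1)/(3+11−2) = 2/12 = 0.1667.
With a flat prior the MAP equals the MLE, 2/12.
Mean = 3/(3+11) = 3/14 = 0.2143.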